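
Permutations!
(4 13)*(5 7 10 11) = (4 13)(5 7 10 11) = [0, 1, 2, 3, 13, 7, 6, 10, 8, 9, 11, 5, 12, 4]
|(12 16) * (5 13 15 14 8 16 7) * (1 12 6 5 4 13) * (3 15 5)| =6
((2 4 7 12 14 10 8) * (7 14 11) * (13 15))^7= (2 14 8 4 10)(7 12 11)(13 15)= ((2 4 14 10 8)(7 12 11)(13 15))^7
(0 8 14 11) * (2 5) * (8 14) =(0 14 11)(2 5) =[14, 1, 5, 3, 4, 2, 6, 7, 8, 9, 10, 0, 12, 13, 11]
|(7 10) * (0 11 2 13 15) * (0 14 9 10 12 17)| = |(0 11 2 13 15 14 9 10 7 12 17)| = 11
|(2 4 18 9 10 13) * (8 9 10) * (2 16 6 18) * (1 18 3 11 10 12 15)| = 12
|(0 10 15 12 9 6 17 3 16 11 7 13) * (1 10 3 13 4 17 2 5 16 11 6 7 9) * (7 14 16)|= |(0 3 11 9 14 16 6 2 5 7 4 17 13)(1 10 15 12)|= 52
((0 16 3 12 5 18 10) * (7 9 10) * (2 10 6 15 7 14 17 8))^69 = ((0 16 3 12 5 18 14 17 8 2 10)(6 15 7 9))^69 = (0 12 14 2 16 5 17 10 3 18 8)(6 15 7 9)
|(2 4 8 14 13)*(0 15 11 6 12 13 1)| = 11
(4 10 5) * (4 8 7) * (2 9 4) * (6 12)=(2 9 4 10 5 8 7)(6 12)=[0, 1, 9, 3, 10, 8, 12, 2, 7, 4, 5, 11, 6]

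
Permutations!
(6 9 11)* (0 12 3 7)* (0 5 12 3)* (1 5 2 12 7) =(0 3 1 5 7 2 12)(6 9 11) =[3, 5, 12, 1, 4, 7, 9, 2, 8, 11, 10, 6, 0]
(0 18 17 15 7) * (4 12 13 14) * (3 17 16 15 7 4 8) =(0 18 16 15 4 12 13 14 8 3 17 7) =[18, 1, 2, 17, 12, 5, 6, 0, 3, 9, 10, 11, 13, 14, 8, 4, 15, 7, 16]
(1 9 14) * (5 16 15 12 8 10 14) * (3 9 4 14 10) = (1 4 14)(3 9 5 16 15 12 8) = [0, 4, 2, 9, 14, 16, 6, 7, 3, 5, 10, 11, 8, 13, 1, 12, 15]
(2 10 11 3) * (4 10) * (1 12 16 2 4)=(1 12 16 2)(3 4 10 11)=[0, 12, 1, 4, 10, 5, 6, 7, 8, 9, 11, 3, 16, 13, 14, 15, 2]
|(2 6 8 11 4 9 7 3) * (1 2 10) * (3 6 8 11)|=5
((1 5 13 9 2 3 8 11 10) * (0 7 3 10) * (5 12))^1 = ((0 7 3 8 11)(1 12 5 13 9 2 10))^1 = (0 7 3 8 11)(1 12 5 13 9 2 10)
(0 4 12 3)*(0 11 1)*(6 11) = (0 4 12 3 6 11 1) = [4, 0, 2, 6, 12, 5, 11, 7, 8, 9, 10, 1, 3]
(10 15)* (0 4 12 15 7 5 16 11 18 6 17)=[4, 1, 2, 3, 12, 16, 17, 5, 8, 9, 7, 18, 15, 13, 14, 10, 11, 0, 6]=(0 4 12 15 10 7 5 16 11 18 6 17)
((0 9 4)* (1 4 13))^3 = (0 1 9 4 13)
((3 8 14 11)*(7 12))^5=(3 8 14 11)(7 12)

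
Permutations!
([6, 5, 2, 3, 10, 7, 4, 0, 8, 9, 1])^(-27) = [6, 5, 2, 3, 10, 7, 4, 0, 8, 9, 1]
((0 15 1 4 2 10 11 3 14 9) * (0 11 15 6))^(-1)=(0 6)(1 15 10 2 4)(3 11 9 14)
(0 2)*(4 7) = (0 2)(4 7) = [2, 1, 0, 3, 7, 5, 6, 4]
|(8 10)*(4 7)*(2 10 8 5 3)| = 4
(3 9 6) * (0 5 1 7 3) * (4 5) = (0 4 5 1 7 3 9 6) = [4, 7, 2, 9, 5, 1, 0, 3, 8, 6]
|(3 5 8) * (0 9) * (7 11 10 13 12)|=30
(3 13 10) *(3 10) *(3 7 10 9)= (3 13 7 10 9)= [0, 1, 2, 13, 4, 5, 6, 10, 8, 3, 9, 11, 12, 7]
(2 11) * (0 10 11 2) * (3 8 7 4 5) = [10, 1, 2, 8, 5, 3, 6, 4, 7, 9, 11, 0] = (0 10 11)(3 8 7 4 5)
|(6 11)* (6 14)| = 3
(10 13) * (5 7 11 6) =(5 7 11 6)(10 13) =[0, 1, 2, 3, 4, 7, 5, 11, 8, 9, 13, 6, 12, 10]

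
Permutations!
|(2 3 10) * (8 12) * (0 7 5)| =6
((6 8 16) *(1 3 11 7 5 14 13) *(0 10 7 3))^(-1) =((0 10 7 5 14 13 1)(3 11)(6 8 16))^(-1) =(0 1 13 14 5 7 10)(3 11)(6 16 8)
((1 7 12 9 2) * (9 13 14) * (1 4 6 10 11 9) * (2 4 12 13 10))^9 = (1 7 13 14)(2 10 9 6 12 11 4)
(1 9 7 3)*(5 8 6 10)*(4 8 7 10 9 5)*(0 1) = (0 1 5 7 3)(4 8 6 9 10) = [1, 5, 2, 0, 8, 7, 9, 3, 6, 10, 4]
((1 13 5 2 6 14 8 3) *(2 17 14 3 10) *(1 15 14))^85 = ((1 13 5 17)(2 6 3 15 14 8 10))^85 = (1 13 5 17)(2 6 3 15 14 8 10)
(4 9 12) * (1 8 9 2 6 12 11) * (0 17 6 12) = (0 17 6)(1 8 9 11)(2 12 4) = [17, 8, 12, 3, 2, 5, 0, 7, 9, 11, 10, 1, 4, 13, 14, 15, 16, 6]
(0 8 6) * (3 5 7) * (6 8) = (8)(0 6)(3 5 7) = [6, 1, 2, 5, 4, 7, 0, 3, 8]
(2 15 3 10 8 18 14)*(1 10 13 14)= (1 10 8 18)(2 15 3 13 14)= [0, 10, 15, 13, 4, 5, 6, 7, 18, 9, 8, 11, 12, 14, 2, 3, 16, 17, 1]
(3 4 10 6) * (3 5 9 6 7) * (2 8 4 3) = (2 8 4 10 7)(5 9 6) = [0, 1, 8, 3, 10, 9, 5, 2, 4, 6, 7]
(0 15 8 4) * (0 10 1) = [15, 0, 2, 3, 10, 5, 6, 7, 4, 9, 1, 11, 12, 13, 14, 8] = (0 15 8 4 10 1)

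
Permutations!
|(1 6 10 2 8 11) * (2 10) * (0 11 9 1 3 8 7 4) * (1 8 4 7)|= |(0 11 3 4)(1 6 2)(8 9)|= 12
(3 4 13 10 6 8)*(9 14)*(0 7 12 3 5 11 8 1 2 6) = (0 7 12 3 4 13 10)(1 2 6)(5 11 8)(9 14) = [7, 2, 6, 4, 13, 11, 1, 12, 5, 14, 0, 8, 3, 10, 9]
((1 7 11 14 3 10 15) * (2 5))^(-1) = (1 15 10 3 14 11 7)(2 5)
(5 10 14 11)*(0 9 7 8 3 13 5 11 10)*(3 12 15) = (0 9 7 8 12 15 3 13 5)(10 14) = [9, 1, 2, 13, 4, 0, 6, 8, 12, 7, 14, 11, 15, 5, 10, 3]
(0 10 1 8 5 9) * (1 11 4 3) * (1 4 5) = (0 10 11 5 9)(1 8)(3 4) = [10, 8, 2, 4, 3, 9, 6, 7, 1, 0, 11, 5]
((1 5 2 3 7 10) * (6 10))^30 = (1 2 7 10 5 3 6)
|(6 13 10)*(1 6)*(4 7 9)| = 12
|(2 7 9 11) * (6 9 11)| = 6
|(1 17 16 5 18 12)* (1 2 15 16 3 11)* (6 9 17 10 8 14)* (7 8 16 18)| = 12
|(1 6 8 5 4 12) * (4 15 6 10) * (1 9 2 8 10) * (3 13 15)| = |(2 8 5 3 13 15 6 10 4 12 9)| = 11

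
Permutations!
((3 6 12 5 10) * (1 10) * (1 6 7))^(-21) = ((1 10 3 7)(5 6 12))^(-21) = (12)(1 7 3 10)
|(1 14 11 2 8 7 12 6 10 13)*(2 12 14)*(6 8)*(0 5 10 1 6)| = |(0 5 10 13 6 1 2)(7 14 11 12 8)| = 35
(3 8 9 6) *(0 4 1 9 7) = (0 4 1 9 6 3 8 7) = [4, 9, 2, 8, 1, 5, 3, 0, 7, 6]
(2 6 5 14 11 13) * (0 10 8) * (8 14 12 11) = (0 10 14 8)(2 6 5 12 11 13) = [10, 1, 6, 3, 4, 12, 5, 7, 0, 9, 14, 13, 11, 2, 8]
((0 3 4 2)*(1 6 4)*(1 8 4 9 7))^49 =(0 2 4 8 3)(1 6 9 7)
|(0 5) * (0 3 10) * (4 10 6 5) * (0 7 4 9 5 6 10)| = 7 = |(0 9 5 3 10 7 4)|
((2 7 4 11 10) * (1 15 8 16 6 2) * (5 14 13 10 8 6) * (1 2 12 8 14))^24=(1 12 5 6 16 15 8)(2 11 10 4 13 7 14)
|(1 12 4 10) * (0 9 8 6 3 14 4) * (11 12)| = 11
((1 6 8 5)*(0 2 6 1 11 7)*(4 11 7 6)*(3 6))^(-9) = (11)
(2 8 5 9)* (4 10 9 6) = (2 8 5 6 4 10 9) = [0, 1, 8, 3, 10, 6, 4, 7, 5, 2, 9]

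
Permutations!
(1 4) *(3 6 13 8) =(1 4)(3 6 13 8) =[0, 4, 2, 6, 1, 5, 13, 7, 3, 9, 10, 11, 12, 8]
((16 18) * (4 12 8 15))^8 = (18)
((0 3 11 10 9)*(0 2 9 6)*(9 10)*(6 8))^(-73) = (0 6 8 10 2 9 11 3)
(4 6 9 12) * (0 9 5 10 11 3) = (0 9 12 4 6 5 10 11 3) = [9, 1, 2, 0, 6, 10, 5, 7, 8, 12, 11, 3, 4]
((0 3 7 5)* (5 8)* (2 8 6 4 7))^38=((0 3 2 8 5)(4 7 6))^38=(0 8 3 5 2)(4 6 7)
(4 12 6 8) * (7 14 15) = (4 12 6 8)(7 14 15) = [0, 1, 2, 3, 12, 5, 8, 14, 4, 9, 10, 11, 6, 13, 15, 7]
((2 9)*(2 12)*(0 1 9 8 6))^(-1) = (0 6 8 2 12 9 1)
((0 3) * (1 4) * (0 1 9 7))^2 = ((0 3 1 4 9 7))^2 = (0 1 9)(3 4 7)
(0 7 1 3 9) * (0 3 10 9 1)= (0 7)(1 10 9 3)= [7, 10, 2, 1, 4, 5, 6, 0, 8, 3, 9]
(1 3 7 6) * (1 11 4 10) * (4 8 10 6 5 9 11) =(1 3 7 5 9 11 8 10)(4 6) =[0, 3, 2, 7, 6, 9, 4, 5, 10, 11, 1, 8]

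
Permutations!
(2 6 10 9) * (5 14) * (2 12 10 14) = (2 6 14 5)(9 12 10) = [0, 1, 6, 3, 4, 2, 14, 7, 8, 12, 9, 11, 10, 13, 5]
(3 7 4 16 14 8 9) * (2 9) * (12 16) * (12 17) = (2 9 3 7 4 17 12 16 14 8) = [0, 1, 9, 7, 17, 5, 6, 4, 2, 3, 10, 11, 16, 13, 8, 15, 14, 12]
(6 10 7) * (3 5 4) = (3 5 4)(6 10 7) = [0, 1, 2, 5, 3, 4, 10, 6, 8, 9, 7]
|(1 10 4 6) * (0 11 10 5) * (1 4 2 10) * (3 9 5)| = |(0 11 1 3 9 5)(2 10)(4 6)| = 6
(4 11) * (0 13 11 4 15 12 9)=(0 13 11 15 12 9)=[13, 1, 2, 3, 4, 5, 6, 7, 8, 0, 10, 15, 9, 11, 14, 12]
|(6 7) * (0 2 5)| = 6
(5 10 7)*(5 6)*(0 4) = (0 4)(5 10 7 6) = [4, 1, 2, 3, 0, 10, 5, 6, 8, 9, 7]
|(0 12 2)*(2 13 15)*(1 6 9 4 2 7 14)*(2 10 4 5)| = 22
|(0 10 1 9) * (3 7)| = 4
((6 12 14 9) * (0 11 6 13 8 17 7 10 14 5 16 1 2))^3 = (0 12 1 11 5 2 6 16)(7 9 17 14 8 10 13)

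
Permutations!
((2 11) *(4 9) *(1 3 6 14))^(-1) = (1 14 6 3)(2 11)(4 9)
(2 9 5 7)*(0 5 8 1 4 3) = [5, 4, 9, 0, 3, 7, 6, 2, 1, 8] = (0 5 7 2 9 8 1 4 3)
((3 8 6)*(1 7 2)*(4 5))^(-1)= ((1 7 2)(3 8 6)(4 5))^(-1)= (1 2 7)(3 6 8)(4 5)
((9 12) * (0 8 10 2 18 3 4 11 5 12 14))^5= ((0 8 10 2 18 3 4 11 5 12 9 14))^5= (0 3 9 2 5 8 4 14 18 12 10 11)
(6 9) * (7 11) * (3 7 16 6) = [0, 1, 2, 7, 4, 5, 9, 11, 8, 3, 10, 16, 12, 13, 14, 15, 6] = (3 7 11 16 6 9)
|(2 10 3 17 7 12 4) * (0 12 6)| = 9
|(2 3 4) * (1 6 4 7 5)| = 7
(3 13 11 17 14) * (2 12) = (2 12)(3 13 11 17 14) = [0, 1, 12, 13, 4, 5, 6, 7, 8, 9, 10, 17, 2, 11, 3, 15, 16, 14]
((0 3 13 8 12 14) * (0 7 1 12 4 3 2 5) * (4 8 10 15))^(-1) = (0 5 2)(1 7 14 12)(3 4 15 10 13) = ((0 2 5)(1 12 14 7)(3 13 10 15 4))^(-1)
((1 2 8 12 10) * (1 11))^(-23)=((1 2 8 12 10 11))^(-23)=(1 2 8 12 10 11)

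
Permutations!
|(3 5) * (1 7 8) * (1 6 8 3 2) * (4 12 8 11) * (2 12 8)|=12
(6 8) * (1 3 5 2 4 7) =(1 3 5 2 4 7)(6 8) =[0, 3, 4, 5, 7, 2, 8, 1, 6]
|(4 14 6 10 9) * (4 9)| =4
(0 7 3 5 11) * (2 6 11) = (0 7 3 5 2 6 11) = [7, 1, 6, 5, 4, 2, 11, 3, 8, 9, 10, 0]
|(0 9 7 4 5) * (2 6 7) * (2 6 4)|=|(0 9 6 7 2 4 5)|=7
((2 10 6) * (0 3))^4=(2 10 6)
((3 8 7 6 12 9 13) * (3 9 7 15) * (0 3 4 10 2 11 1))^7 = ((0 3 8 15 4 10 2 11 1)(6 12 7)(9 13))^7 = (0 11 10 15 3 1 2 4 8)(6 12 7)(9 13)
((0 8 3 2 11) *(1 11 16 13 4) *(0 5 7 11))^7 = (0 1 4 13 16 2 3 8)(5 7 11)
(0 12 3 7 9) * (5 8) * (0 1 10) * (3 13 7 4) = (0 12 13 7 9 1 10)(3 4)(5 8) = [12, 10, 2, 4, 3, 8, 6, 9, 5, 1, 0, 11, 13, 7]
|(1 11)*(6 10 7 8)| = 4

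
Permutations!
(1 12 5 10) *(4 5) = [0, 12, 2, 3, 5, 10, 6, 7, 8, 9, 1, 11, 4] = (1 12 4 5 10)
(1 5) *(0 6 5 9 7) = (0 6 5 1 9 7) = [6, 9, 2, 3, 4, 1, 5, 0, 8, 7]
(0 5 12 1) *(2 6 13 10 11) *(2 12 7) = (0 5 7 2 6 13 10 11 12 1) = [5, 0, 6, 3, 4, 7, 13, 2, 8, 9, 11, 12, 1, 10]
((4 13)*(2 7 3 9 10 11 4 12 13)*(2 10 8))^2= ((2 7 3 9 8)(4 10 11)(12 13))^2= (13)(2 3 8 7 9)(4 11 10)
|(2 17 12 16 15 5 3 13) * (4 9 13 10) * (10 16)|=28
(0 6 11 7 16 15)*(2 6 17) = [17, 1, 6, 3, 4, 5, 11, 16, 8, 9, 10, 7, 12, 13, 14, 0, 15, 2] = (0 17 2 6 11 7 16 15)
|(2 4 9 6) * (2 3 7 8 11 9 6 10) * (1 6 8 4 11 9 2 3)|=|(1 6)(2 11)(3 7 4 8 9 10)|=6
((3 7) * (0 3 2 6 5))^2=(0 7 6)(2 5 3)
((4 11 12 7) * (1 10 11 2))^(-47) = ((1 10 11 12 7 4 2))^(-47) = (1 11 7 2 10 12 4)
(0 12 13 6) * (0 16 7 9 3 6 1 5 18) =(0 12 13 1 5 18)(3 6 16 7 9) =[12, 5, 2, 6, 4, 18, 16, 9, 8, 3, 10, 11, 13, 1, 14, 15, 7, 17, 0]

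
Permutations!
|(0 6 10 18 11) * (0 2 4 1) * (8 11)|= |(0 6 10 18 8 11 2 4 1)|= 9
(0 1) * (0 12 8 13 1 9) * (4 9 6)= (0 6 4 9)(1 12 8 13)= [6, 12, 2, 3, 9, 5, 4, 7, 13, 0, 10, 11, 8, 1]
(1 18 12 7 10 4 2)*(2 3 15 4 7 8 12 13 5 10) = [0, 18, 1, 15, 3, 10, 6, 2, 12, 9, 7, 11, 8, 5, 14, 4, 16, 17, 13] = (1 18 13 5 10 7 2)(3 15 4)(8 12)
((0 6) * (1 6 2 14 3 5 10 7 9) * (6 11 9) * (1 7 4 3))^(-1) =(0 6 7 9 11 1 14 2)(3 4 10 5)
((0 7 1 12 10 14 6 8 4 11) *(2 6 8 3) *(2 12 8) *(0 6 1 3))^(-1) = ((0 7 3 12 10 14 2 1 8 4 11 6))^(-1) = (0 6 11 4 8 1 2 14 10 12 3 7)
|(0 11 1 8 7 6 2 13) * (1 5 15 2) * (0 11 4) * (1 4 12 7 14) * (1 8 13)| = 30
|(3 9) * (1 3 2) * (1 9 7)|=|(1 3 7)(2 9)|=6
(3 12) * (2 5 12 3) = (2 5 12) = [0, 1, 5, 3, 4, 12, 6, 7, 8, 9, 10, 11, 2]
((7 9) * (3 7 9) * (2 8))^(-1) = (9)(2 8)(3 7)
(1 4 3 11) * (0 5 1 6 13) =[5, 4, 2, 11, 3, 1, 13, 7, 8, 9, 10, 6, 12, 0] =(0 5 1 4 3 11 6 13)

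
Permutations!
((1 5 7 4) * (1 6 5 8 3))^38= ((1 8 3)(4 6 5 7))^38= (1 3 8)(4 5)(6 7)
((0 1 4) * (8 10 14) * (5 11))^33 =(14)(5 11) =((0 1 4)(5 11)(8 10 14))^33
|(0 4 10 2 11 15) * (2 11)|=5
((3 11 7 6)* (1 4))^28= ((1 4)(3 11 7 6))^28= (11)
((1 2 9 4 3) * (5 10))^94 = (10)(1 3 4 9 2) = ((1 2 9 4 3)(5 10))^94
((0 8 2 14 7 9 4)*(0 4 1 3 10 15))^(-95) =(0 9)(1 8)(2 3)(7 15)(10 14)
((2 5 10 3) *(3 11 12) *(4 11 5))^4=(2 3 12 11 4)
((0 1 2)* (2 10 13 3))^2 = ((0 1 10 13 3 2))^2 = (0 10 3)(1 13 2)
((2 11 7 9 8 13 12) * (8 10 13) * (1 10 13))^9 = ((1 10)(2 11 7 9 13 12))^9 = (1 10)(2 9)(7 12)(11 13)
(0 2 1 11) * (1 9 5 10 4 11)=[2, 1, 9, 3, 11, 10, 6, 7, 8, 5, 4, 0]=(0 2 9 5 10 4 11)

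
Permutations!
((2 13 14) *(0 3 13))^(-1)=(0 2 14 13 3)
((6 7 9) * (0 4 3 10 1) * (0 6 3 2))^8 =(0 2 4)(1 7 3)(6 9 10)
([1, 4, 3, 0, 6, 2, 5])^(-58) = [2, 3, 6, 5, 0, 4, 1]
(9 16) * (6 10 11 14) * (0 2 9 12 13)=[2, 1, 9, 3, 4, 5, 10, 7, 8, 16, 11, 14, 13, 0, 6, 15, 12]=(0 2 9 16 12 13)(6 10 11 14)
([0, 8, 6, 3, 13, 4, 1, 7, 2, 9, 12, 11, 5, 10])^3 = [0, 6, 8, 3, 12, 10, 2, 7, 1, 9, 4, 11, 13, 5]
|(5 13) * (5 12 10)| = |(5 13 12 10)| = 4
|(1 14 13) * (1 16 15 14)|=|(13 16 15 14)|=4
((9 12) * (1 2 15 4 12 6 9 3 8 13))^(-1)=((1 2 15 4 12 3 8 13)(6 9))^(-1)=(1 13 8 3 12 4 15 2)(6 9)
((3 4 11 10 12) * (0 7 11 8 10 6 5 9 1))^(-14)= (3 4 8 10 12)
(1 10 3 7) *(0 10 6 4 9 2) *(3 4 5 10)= [3, 6, 0, 7, 9, 10, 5, 1, 8, 2, 4]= (0 3 7 1 6 5 10 4 9 2)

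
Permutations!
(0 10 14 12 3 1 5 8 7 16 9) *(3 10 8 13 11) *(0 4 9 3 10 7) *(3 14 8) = (0 3 1 5 13 11 10 8)(4 9)(7 16 14 12) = [3, 5, 2, 1, 9, 13, 6, 16, 0, 4, 8, 10, 7, 11, 12, 15, 14]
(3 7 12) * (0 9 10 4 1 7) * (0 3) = [9, 7, 2, 3, 1, 5, 6, 12, 8, 10, 4, 11, 0] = (0 9 10 4 1 7 12)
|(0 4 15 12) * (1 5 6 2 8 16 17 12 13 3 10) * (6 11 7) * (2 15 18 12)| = 36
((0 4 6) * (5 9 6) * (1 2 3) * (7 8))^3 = ((0 4 5 9 6)(1 2 3)(7 8))^3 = (0 9 4 6 5)(7 8)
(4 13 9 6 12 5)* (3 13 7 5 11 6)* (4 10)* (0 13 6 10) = (0 13 9 3 6 12 11 10 4 7 5) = [13, 1, 2, 6, 7, 0, 12, 5, 8, 3, 4, 10, 11, 9]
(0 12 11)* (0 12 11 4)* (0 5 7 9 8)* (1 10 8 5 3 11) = (0 1 10 8)(3 11 12 4)(5 7 9) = [1, 10, 2, 11, 3, 7, 6, 9, 0, 5, 8, 12, 4]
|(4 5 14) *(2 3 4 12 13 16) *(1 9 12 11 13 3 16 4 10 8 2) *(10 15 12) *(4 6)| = 6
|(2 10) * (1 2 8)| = 4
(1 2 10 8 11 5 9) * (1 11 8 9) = (1 2 10 9 11 5) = [0, 2, 10, 3, 4, 1, 6, 7, 8, 11, 9, 5]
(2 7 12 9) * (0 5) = (0 5)(2 7 12 9) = [5, 1, 7, 3, 4, 0, 6, 12, 8, 2, 10, 11, 9]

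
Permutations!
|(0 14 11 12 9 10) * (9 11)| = 4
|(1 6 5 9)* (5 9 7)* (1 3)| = |(1 6 9 3)(5 7)| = 4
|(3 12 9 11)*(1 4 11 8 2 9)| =|(1 4 11 3 12)(2 9 8)| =15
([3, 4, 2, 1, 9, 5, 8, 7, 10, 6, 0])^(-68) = [9, 8, 2, 6, 10, 5, 3, 7, 1, 0, 4]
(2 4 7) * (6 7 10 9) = (2 4 10 9 6 7) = [0, 1, 4, 3, 10, 5, 7, 2, 8, 6, 9]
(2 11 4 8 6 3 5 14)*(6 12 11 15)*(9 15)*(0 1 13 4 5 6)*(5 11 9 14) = (0 1 13 4 8 12 9 15)(2 14)(3 6) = [1, 13, 14, 6, 8, 5, 3, 7, 12, 15, 10, 11, 9, 4, 2, 0]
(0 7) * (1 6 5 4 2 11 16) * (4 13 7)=(0 4 2 11 16 1 6 5 13 7)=[4, 6, 11, 3, 2, 13, 5, 0, 8, 9, 10, 16, 12, 7, 14, 15, 1]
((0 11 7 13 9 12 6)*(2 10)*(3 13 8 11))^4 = ((0 3 13 9 12 6)(2 10)(7 8 11))^4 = (0 12 13)(3 6 9)(7 8 11)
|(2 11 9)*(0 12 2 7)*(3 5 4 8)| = 12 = |(0 12 2 11 9 7)(3 5 4 8)|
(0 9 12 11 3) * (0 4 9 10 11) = [10, 1, 2, 4, 9, 5, 6, 7, 8, 12, 11, 3, 0] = (0 10 11 3 4 9 12)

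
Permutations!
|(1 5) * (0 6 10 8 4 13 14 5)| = |(0 6 10 8 4 13 14 5 1)| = 9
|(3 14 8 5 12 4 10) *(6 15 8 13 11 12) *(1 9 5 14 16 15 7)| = |(1 9 5 6 7)(3 16 15 8 14 13 11 12 4 10)| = 10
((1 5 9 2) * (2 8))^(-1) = (1 2 8 9 5)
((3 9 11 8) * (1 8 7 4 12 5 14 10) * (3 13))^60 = ((1 8 13 3 9 11 7 4 12 5 14 10))^60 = (14)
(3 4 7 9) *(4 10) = [0, 1, 2, 10, 7, 5, 6, 9, 8, 3, 4] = (3 10 4 7 9)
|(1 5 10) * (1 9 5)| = 3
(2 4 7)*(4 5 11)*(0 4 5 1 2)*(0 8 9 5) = [4, 2, 1, 3, 7, 11, 6, 8, 9, 5, 10, 0] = (0 4 7 8 9 5 11)(1 2)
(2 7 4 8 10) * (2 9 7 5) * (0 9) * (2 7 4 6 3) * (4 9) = (0 4 8 10)(2 5 7 6 3) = [4, 1, 5, 2, 8, 7, 3, 6, 10, 9, 0]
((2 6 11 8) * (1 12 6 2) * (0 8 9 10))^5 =(0 11 1 10 6 8 9 12)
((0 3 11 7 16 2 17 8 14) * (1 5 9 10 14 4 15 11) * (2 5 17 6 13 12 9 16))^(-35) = ((0 3 1 17 8 4 15 11 7 2 6 13 12 9 10 14)(5 16))^(-35) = (0 9 6 11 8 3 10 13 7 4 1 14 12 2 15 17)(5 16)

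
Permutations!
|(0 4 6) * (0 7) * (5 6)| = 5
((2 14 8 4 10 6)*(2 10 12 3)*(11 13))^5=(2 3 12 4 8 14)(6 10)(11 13)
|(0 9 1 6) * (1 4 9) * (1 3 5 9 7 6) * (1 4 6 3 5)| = |(0 5 9 6)(1 4 7 3)| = 4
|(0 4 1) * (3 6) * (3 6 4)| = 4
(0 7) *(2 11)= (0 7)(2 11)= [7, 1, 11, 3, 4, 5, 6, 0, 8, 9, 10, 2]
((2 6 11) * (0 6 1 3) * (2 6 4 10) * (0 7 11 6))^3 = (0 2 7 4 1 11 10 3)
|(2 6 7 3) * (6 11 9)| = 6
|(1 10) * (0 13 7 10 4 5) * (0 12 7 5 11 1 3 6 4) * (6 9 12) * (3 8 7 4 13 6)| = 30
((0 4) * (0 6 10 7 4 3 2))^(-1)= (0 2 3)(4 7 10 6)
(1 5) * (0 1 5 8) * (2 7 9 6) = (0 1 8)(2 7 9 6) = [1, 8, 7, 3, 4, 5, 2, 9, 0, 6]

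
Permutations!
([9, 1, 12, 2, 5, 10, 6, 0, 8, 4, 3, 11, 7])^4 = (0 10 7 5 12 4 2 9 3)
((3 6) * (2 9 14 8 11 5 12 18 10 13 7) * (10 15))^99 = (2 8 12 10)(3 6)(5 15 7 14)(9 11 18 13)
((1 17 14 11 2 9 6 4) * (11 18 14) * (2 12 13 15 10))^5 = (1 15 4 13 6 12 9 11 2 17 10)(14 18)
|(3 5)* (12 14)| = |(3 5)(12 14)| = 2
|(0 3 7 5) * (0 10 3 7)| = 5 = |(0 7 5 10 3)|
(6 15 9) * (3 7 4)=(3 7 4)(6 15 9)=[0, 1, 2, 7, 3, 5, 15, 4, 8, 6, 10, 11, 12, 13, 14, 9]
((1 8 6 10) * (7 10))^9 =(1 10 7 6 8)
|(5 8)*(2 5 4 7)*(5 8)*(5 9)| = 4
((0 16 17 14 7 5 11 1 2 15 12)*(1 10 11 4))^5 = ((0 16 17 14 7 5 4 1 2 15 12)(10 11))^5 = (0 5 12 7 15 14 2 17 1 16 4)(10 11)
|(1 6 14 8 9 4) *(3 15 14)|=8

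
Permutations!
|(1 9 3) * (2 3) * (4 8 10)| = 12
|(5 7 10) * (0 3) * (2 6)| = |(0 3)(2 6)(5 7 10)| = 6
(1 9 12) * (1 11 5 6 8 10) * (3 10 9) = (1 3 10)(5 6 8 9 12 11) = [0, 3, 2, 10, 4, 6, 8, 7, 9, 12, 1, 5, 11]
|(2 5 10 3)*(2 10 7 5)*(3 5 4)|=5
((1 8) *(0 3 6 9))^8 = (9)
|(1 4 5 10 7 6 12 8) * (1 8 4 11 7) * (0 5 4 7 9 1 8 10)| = |(0 5)(1 11 9)(6 12 7)(8 10)| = 6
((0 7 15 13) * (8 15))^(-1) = ((0 7 8 15 13))^(-1) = (0 13 15 8 7)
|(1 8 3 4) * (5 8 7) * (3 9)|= |(1 7 5 8 9 3 4)|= 7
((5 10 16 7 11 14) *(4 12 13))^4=((4 12 13)(5 10 16 7 11 14))^4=(4 12 13)(5 11 16)(7 10 14)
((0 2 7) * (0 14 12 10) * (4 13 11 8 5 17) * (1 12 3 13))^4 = ((0 2 7 14 3 13 11 8 5 17 4 1 12 10))^4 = (0 3 5 12 7 11 4)(1 2 13 17 10 14 8)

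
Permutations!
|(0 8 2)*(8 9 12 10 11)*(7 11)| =8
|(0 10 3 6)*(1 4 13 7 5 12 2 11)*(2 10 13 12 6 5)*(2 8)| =|(0 13 7 8 2 11 1 4 12 10 3 5 6)| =13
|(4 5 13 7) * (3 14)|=4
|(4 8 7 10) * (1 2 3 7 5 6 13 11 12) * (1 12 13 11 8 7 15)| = |(1 2 3 15)(4 7 10)(5 6 11 13 8)| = 60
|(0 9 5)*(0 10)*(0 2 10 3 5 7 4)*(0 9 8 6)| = |(0 8 6)(2 10)(3 5)(4 9 7)| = 6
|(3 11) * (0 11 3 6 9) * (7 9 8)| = 6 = |(0 11 6 8 7 9)|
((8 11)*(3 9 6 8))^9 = ((3 9 6 8 11))^9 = (3 11 8 6 9)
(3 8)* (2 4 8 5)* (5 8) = (2 4 5)(3 8) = [0, 1, 4, 8, 5, 2, 6, 7, 3]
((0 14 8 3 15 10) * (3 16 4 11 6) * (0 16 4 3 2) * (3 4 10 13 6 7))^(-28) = ((0 14 8 10 16 4 11 7 3 15 13 6 2))^(-28) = (0 6 15 7 4 10 14 2 13 3 11 16 8)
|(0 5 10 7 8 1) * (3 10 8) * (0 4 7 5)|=7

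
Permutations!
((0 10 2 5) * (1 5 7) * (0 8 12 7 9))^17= ((0 10 2 9)(1 5 8 12 7))^17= (0 10 2 9)(1 8 7 5 12)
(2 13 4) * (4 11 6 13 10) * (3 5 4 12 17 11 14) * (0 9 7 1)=(0 9 7 1)(2 10 12 17 11 6 13 14 3 5 4)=[9, 0, 10, 5, 2, 4, 13, 1, 8, 7, 12, 6, 17, 14, 3, 15, 16, 11]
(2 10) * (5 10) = (2 5 10) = [0, 1, 5, 3, 4, 10, 6, 7, 8, 9, 2]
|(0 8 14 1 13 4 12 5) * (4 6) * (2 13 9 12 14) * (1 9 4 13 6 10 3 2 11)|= 45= |(0 8 11 1 4 14 9 12 5)(2 6 13 10 3)|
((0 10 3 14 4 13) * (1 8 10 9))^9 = (14)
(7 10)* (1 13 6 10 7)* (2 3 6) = (1 13 2 3 6 10) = [0, 13, 3, 6, 4, 5, 10, 7, 8, 9, 1, 11, 12, 2]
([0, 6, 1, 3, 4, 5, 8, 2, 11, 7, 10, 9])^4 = [0, 9, 11, 3, 4, 5, 7, 8, 2, 6, 10, 1]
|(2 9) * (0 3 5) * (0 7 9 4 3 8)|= 6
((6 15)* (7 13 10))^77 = (6 15)(7 10 13)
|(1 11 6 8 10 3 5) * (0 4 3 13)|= |(0 4 3 5 1 11 6 8 10 13)|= 10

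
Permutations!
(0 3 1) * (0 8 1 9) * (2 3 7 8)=(0 7 8 1 2 3 9)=[7, 2, 3, 9, 4, 5, 6, 8, 1, 0]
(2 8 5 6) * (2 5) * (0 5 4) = [5, 1, 8, 3, 0, 6, 4, 7, 2] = (0 5 6 4)(2 8)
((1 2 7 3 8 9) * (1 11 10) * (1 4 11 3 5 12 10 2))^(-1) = (2 11 4 10 12 5 7)(3 9 8) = ((2 7 5 12 10 4 11)(3 8 9))^(-1)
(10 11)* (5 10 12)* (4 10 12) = (4 10 11)(5 12) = [0, 1, 2, 3, 10, 12, 6, 7, 8, 9, 11, 4, 5]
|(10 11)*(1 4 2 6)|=4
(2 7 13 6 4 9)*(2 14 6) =(2 7 13)(4 9 14 6) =[0, 1, 7, 3, 9, 5, 4, 13, 8, 14, 10, 11, 12, 2, 6]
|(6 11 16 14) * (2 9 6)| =6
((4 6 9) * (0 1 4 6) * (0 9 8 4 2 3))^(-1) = ((0 1 2 3)(4 9 6 8))^(-1) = (0 3 2 1)(4 8 6 9)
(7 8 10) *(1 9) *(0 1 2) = [1, 9, 0, 3, 4, 5, 6, 8, 10, 2, 7] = (0 1 9 2)(7 8 10)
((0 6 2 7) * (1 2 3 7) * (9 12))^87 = (0 7 3 6)(1 2)(9 12)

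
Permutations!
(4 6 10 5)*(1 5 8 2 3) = (1 5 4 6 10 8 2 3) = [0, 5, 3, 1, 6, 4, 10, 7, 2, 9, 8]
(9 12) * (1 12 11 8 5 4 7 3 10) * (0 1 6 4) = (0 1 12 9 11 8 5)(3 10 6 4 7) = [1, 12, 2, 10, 7, 0, 4, 3, 5, 11, 6, 8, 9]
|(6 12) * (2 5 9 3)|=|(2 5 9 3)(6 12)|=4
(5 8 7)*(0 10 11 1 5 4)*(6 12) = (0 10 11 1 5 8 7 4)(6 12) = [10, 5, 2, 3, 0, 8, 12, 4, 7, 9, 11, 1, 6]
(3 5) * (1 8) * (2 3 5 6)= (1 8)(2 3 6)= [0, 8, 3, 6, 4, 5, 2, 7, 1]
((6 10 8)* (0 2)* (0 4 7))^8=(6 8 10)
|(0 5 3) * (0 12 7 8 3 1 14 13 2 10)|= 28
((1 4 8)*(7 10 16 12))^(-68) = ((1 4 8)(7 10 16 12))^(-68) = (16)(1 4 8)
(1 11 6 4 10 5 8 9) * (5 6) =(1 11 5 8 9)(4 10 6) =[0, 11, 2, 3, 10, 8, 4, 7, 9, 1, 6, 5]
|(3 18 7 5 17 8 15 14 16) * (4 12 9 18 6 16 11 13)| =12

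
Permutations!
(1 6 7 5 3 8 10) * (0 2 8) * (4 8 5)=(0 2 5 3)(1 6 7 4 8 10)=[2, 6, 5, 0, 8, 3, 7, 4, 10, 9, 1]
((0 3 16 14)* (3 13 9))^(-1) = (0 14 16 3 9 13)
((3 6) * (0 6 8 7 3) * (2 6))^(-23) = (0 2 6)(3 8 7)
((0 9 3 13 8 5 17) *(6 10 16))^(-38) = ((0 9 3 13 8 5 17)(6 10 16))^(-38) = (0 8 9 5 3 17 13)(6 10 16)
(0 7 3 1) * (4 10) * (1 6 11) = [7, 0, 2, 6, 10, 5, 11, 3, 8, 9, 4, 1] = (0 7 3 6 11 1)(4 10)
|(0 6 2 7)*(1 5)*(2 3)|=10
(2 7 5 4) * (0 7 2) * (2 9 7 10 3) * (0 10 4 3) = (0 4 10)(2 9 7 5 3) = [4, 1, 9, 2, 10, 3, 6, 5, 8, 7, 0]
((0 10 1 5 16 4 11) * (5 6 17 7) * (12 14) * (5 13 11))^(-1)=((0 10 1 6 17 7 13 11)(4 5 16)(12 14))^(-1)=(0 11 13 7 17 6 1 10)(4 16 5)(12 14)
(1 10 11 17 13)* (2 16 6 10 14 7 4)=(1 14 7 4 2 16 6 10 11 17 13)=[0, 14, 16, 3, 2, 5, 10, 4, 8, 9, 11, 17, 12, 1, 7, 15, 6, 13]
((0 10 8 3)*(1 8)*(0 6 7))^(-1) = (0 7 6 3 8 1 10)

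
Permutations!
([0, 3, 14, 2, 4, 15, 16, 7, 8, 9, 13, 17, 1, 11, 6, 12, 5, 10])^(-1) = [0, 12, 3, 1, 4, 16, 14, 7, 8, 9, 17, 13, 15, 10, 2, 5, 6, 11]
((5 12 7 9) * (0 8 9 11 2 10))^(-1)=((0 8 9 5 12 7 11 2 10))^(-1)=(0 10 2 11 7 12 5 9 8)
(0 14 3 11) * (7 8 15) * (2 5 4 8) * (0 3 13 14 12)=(0 12)(2 5 4 8 15 7)(3 11)(13 14)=[12, 1, 5, 11, 8, 4, 6, 2, 15, 9, 10, 3, 0, 14, 13, 7]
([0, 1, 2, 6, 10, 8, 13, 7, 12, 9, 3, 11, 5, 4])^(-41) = [0, 1, 2, 10, 13, 8, 3, 7, 12, 9, 4, 11, 5, 6]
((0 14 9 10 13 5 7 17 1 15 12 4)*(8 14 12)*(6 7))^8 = ((0 12 4)(1 15 8 14 9 10 13 5 6 7 17))^8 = (0 4 12)(1 6 10 8 17 5 9 15 7 13 14)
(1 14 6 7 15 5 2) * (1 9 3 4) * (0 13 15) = (0 13 15 5 2 9 3 4 1 14 6 7) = [13, 14, 9, 4, 1, 2, 7, 0, 8, 3, 10, 11, 12, 15, 6, 5]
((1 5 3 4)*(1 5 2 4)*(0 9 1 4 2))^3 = (9)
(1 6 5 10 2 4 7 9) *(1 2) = (1 6 5 10)(2 4 7 9) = [0, 6, 4, 3, 7, 10, 5, 9, 8, 2, 1]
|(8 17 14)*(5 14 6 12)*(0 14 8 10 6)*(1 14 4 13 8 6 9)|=60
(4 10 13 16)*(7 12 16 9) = [0, 1, 2, 3, 10, 5, 6, 12, 8, 7, 13, 11, 16, 9, 14, 15, 4] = (4 10 13 9 7 12 16)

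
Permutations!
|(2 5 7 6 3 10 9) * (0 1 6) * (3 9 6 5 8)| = 12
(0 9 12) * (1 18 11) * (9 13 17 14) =[13, 18, 2, 3, 4, 5, 6, 7, 8, 12, 10, 1, 0, 17, 9, 15, 16, 14, 11] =(0 13 17 14 9 12)(1 18 11)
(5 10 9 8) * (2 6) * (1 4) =(1 4)(2 6)(5 10 9 8) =[0, 4, 6, 3, 1, 10, 2, 7, 5, 8, 9]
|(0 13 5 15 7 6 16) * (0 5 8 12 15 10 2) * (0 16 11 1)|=|(0 13 8 12 15 7 6 11 1)(2 16 5 10)|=36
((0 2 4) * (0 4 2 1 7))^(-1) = (0 7 1) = ((0 1 7))^(-1)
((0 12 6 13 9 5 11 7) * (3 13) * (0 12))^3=((3 13 9 5 11 7 12 6))^3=(3 5 12 13 11 6 9 7)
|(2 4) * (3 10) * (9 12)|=2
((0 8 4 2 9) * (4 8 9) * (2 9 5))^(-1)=(0 9 4 2 5)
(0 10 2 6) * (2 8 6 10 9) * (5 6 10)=[9, 1, 5, 3, 4, 6, 0, 7, 10, 2, 8]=(0 9 2 5 6)(8 10)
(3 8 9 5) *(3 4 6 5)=(3 8 9)(4 6 5)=[0, 1, 2, 8, 6, 4, 5, 7, 9, 3]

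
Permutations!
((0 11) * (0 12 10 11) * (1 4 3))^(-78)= (12)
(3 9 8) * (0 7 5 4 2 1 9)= (0 7 5 4 2 1 9 8 3)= [7, 9, 1, 0, 2, 4, 6, 5, 3, 8]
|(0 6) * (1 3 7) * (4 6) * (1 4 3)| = |(0 3 7 4 6)| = 5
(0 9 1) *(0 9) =[0, 9, 2, 3, 4, 5, 6, 7, 8, 1] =(1 9)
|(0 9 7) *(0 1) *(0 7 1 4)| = 5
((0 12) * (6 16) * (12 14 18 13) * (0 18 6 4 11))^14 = ((0 14 6 16 4 11)(12 18 13))^14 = (0 6 4)(11 14 16)(12 13 18)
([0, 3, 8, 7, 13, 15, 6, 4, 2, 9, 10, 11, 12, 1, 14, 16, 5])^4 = (1 13 4 7 3)(5 15 16)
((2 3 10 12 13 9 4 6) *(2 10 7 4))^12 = ((2 3 7 4 6 10 12 13 9))^12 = (2 4 12)(3 6 13)(7 10 9)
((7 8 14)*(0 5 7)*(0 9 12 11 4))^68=(0 9 5 12 7 11 8 4 14)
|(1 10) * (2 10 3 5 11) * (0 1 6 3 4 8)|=|(0 1 4 8)(2 10 6 3 5 11)|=12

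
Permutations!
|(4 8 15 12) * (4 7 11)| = |(4 8 15 12 7 11)| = 6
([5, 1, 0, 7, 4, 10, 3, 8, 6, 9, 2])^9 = [5, 1, 0, 7, 4, 10, 3, 8, 6, 9, 2]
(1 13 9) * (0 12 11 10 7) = (0 12 11 10 7)(1 13 9) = [12, 13, 2, 3, 4, 5, 6, 0, 8, 1, 7, 10, 11, 9]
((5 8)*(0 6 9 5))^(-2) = ((0 6 9 5 8))^(-2) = (0 5 6 8 9)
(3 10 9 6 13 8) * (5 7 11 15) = (3 10 9 6 13 8)(5 7 11 15) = [0, 1, 2, 10, 4, 7, 13, 11, 3, 6, 9, 15, 12, 8, 14, 5]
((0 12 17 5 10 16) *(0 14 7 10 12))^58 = (5 12 17)(7 16)(10 14)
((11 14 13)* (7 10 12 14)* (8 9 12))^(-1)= ((7 10 8 9 12 14 13 11))^(-1)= (7 11 13 14 12 9 8 10)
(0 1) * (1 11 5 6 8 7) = (0 11 5 6 8 7 1) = [11, 0, 2, 3, 4, 6, 8, 1, 7, 9, 10, 5]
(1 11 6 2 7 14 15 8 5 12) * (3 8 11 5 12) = (1 5 3 8 12)(2 7 14 15 11 6) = [0, 5, 7, 8, 4, 3, 2, 14, 12, 9, 10, 6, 1, 13, 15, 11]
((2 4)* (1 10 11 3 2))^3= ((1 10 11 3 2 4))^3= (1 3)(2 10)(4 11)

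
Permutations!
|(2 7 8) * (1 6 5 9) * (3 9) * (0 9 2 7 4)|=8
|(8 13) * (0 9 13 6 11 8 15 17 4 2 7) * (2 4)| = |(0 9 13 15 17 2 7)(6 11 8)| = 21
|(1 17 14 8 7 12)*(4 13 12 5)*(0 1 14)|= 21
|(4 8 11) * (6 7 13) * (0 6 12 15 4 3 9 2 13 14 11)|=|(0 6 7 14 11 3 9 2 13 12 15 4 8)|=13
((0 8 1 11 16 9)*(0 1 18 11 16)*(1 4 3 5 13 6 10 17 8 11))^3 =((0 11)(1 16 9 4 3 5 13 6 10 17 8 18))^3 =(0 11)(1 4 13 17)(3 6 8 16)(5 10 18 9)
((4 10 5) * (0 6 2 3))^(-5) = (0 3 2 6)(4 10 5)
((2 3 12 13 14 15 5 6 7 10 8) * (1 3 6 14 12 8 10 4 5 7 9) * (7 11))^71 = ((1 3 8 2 6 9)(4 5 14 15 11 7)(12 13))^71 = (1 9 6 2 8 3)(4 7 11 15 14 5)(12 13)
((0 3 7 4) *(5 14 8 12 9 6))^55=(0 4 7 3)(5 14 8 12 9 6)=((0 3 7 4)(5 14 8 12 9 6))^55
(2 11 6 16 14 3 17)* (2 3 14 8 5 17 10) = [0, 1, 11, 10, 4, 17, 16, 7, 5, 9, 2, 6, 12, 13, 14, 15, 8, 3] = (2 11 6 16 8 5 17 3 10)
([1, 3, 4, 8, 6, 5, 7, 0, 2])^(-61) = [8, 2, 7, 4, 0, 5, 1, 3, 6]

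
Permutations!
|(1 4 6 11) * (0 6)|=5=|(0 6 11 1 4)|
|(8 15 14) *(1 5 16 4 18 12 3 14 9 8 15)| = 11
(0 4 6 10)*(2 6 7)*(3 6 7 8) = (0 4 8 3 6 10)(2 7) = [4, 1, 7, 6, 8, 5, 10, 2, 3, 9, 0]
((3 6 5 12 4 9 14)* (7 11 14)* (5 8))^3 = ((3 6 8 5 12 4 9 7 11 14))^3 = (3 5 9 14 8 4 11 6 12 7)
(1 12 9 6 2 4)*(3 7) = [0, 12, 4, 7, 1, 5, 2, 3, 8, 6, 10, 11, 9] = (1 12 9 6 2 4)(3 7)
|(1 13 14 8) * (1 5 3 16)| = 7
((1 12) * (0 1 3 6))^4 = ((0 1 12 3 6))^4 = (0 6 3 12 1)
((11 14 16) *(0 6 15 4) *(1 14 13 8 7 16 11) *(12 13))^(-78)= ((0 6 15 4)(1 14 11 12 13 8 7 16))^(-78)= (0 15)(1 11 13 7)(4 6)(8 16 14 12)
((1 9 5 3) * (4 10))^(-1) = ((1 9 5 3)(4 10))^(-1) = (1 3 5 9)(4 10)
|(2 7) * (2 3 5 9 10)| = 6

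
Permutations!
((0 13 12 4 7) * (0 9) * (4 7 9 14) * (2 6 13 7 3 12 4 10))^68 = ((0 7 14 10 2 6 13 4 9)(3 12))^68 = (0 6 7 13 14 4 10 9 2)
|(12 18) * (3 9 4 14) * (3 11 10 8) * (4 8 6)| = 30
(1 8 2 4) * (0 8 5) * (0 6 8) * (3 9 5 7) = (1 7 3 9 5 6 8 2 4) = [0, 7, 4, 9, 1, 6, 8, 3, 2, 5]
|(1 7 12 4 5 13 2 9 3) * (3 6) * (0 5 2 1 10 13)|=10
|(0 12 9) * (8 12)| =|(0 8 12 9)| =4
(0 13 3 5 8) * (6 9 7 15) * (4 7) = [13, 1, 2, 5, 7, 8, 9, 15, 0, 4, 10, 11, 12, 3, 14, 6] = (0 13 3 5 8)(4 7 15 6 9)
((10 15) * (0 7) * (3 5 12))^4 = ((0 7)(3 5 12)(10 15))^4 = (15)(3 5 12)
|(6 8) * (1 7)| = 2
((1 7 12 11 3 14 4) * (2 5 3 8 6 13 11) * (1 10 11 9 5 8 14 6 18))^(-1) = ((1 7 12 2 8 18)(3 6 13 9 5)(4 10 11 14))^(-1) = (1 18 8 2 12 7)(3 5 9 13 6)(4 14 11 10)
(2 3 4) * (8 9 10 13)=(2 3 4)(8 9 10 13)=[0, 1, 3, 4, 2, 5, 6, 7, 9, 10, 13, 11, 12, 8]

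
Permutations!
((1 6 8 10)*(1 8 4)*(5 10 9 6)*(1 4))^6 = (10)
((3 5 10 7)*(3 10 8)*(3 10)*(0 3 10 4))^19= ((0 3 5 8 4)(7 10))^19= (0 4 8 5 3)(7 10)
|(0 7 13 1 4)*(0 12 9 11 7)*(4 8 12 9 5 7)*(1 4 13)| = |(1 8 12 5 7)(4 9 11 13)| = 20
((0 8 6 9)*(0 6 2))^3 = ((0 8 2)(6 9))^3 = (6 9)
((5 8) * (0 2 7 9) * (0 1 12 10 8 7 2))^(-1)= ((1 12 10 8 5 7 9))^(-1)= (1 9 7 5 8 10 12)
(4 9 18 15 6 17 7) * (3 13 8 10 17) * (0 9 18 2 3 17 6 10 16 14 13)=(0 9 2 3)(4 18 15 10 6 17 7)(8 16 14 13)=[9, 1, 3, 0, 18, 5, 17, 4, 16, 2, 6, 11, 12, 8, 13, 10, 14, 7, 15]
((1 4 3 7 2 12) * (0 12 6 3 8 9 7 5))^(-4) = (0 2 4 5 7 1 3 9 12 6 8)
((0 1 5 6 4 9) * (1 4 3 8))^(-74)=(0 4 9)(1 5 6 3 8)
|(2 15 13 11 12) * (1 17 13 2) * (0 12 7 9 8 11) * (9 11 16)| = 30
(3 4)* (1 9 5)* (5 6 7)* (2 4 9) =[0, 2, 4, 9, 3, 1, 7, 5, 8, 6] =(1 2 4 3 9 6 7 5)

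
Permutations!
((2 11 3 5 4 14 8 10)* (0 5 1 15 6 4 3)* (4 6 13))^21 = ((0 5 3 1 15 13 4 14 8 10 2 11))^21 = (0 10 4 1)(2 14 15 5)(3 11 8 13)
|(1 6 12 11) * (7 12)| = 5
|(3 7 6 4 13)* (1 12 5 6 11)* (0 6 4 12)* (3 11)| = |(0 6 12 5 4 13 11 1)(3 7)| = 8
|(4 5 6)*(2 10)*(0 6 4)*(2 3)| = |(0 6)(2 10 3)(4 5)| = 6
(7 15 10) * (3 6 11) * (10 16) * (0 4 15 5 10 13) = (0 4 15 16 13)(3 6 11)(5 10 7) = [4, 1, 2, 6, 15, 10, 11, 5, 8, 9, 7, 3, 12, 0, 14, 16, 13]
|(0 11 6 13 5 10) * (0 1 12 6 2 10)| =9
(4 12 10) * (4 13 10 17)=[0, 1, 2, 3, 12, 5, 6, 7, 8, 9, 13, 11, 17, 10, 14, 15, 16, 4]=(4 12 17)(10 13)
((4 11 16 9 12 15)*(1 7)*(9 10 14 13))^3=(1 7)(4 10 9)(11 14 12)(13 15 16)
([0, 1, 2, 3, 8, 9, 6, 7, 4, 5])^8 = [0, 1, 2, 3, 4, 5, 6, 7, 8, 9]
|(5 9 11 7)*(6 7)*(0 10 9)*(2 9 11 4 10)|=9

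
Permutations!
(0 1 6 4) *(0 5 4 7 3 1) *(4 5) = (1 6 7 3) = [0, 6, 2, 1, 4, 5, 7, 3]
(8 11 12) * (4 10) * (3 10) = (3 10 4)(8 11 12) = [0, 1, 2, 10, 3, 5, 6, 7, 11, 9, 4, 12, 8]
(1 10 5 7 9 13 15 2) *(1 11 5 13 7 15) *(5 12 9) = [0, 10, 11, 3, 4, 15, 6, 5, 8, 7, 13, 12, 9, 1, 14, 2] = (1 10 13)(2 11 12 9 7 5 15)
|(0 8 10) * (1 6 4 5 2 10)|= |(0 8 1 6 4 5 2 10)|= 8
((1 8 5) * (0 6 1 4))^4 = ((0 6 1 8 5 4))^4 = (0 5 1)(4 8 6)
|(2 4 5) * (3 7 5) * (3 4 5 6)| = |(2 5)(3 7 6)| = 6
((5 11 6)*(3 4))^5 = ((3 4)(5 11 6))^5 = (3 4)(5 6 11)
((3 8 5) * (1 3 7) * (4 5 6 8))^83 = ((1 3 4 5 7)(6 8))^83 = (1 5 3 7 4)(6 8)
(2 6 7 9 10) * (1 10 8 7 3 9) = (1 10 2 6 3 9 8 7) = [0, 10, 6, 9, 4, 5, 3, 1, 7, 8, 2]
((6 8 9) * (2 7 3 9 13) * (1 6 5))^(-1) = (1 5 9 3 7 2 13 8 6)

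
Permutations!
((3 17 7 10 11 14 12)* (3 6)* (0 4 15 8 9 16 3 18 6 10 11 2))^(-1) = ((0 4 15 8 9 16 3 17 7 11 14 12 10 2)(6 18))^(-1) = (0 2 10 12 14 11 7 17 3 16 9 8 15 4)(6 18)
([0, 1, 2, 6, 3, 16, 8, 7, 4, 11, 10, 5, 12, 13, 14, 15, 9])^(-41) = [0, 1, 2, 4, 8, 11, 3, 7, 6, 16, 10, 9, 12, 13, 14, 15, 5]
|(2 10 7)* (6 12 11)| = 3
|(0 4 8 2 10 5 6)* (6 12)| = |(0 4 8 2 10 5 12 6)| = 8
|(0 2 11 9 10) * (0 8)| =6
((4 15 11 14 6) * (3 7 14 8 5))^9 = ((3 7 14 6 4 15 11 8 5))^9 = (15)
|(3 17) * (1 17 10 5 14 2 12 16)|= 9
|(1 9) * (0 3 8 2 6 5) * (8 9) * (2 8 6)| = 6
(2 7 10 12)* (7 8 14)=(2 8 14 7 10 12)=[0, 1, 8, 3, 4, 5, 6, 10, 14, 9, 12, 11, 2, 13, 7]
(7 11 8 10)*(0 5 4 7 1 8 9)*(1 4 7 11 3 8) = (0 5 7 3 8 10 4 11 9) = [5, 1, 2, 8, 11, 7, 6, 3, 10, 0, 4, 9]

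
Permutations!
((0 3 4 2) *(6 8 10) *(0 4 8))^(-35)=(10)(2 4)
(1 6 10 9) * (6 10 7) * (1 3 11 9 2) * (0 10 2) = (0 10)(1 2)(3 11 9)(6 7) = [10, 2, 1, 11, 4, 5, 7, 6, 8, 3, 0, 9]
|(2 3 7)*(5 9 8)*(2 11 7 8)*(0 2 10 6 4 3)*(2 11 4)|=|(0 11 7 4 3 8 5 9 10 6 2)|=11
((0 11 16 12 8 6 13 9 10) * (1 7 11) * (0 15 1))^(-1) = (1 15 10 9 13 6 8 12 16 11 7)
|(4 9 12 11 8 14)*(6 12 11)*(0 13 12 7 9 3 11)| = |(0 13 12 6 7 9)(3 11 8 14 4)| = 30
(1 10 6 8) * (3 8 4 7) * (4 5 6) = (1 10 4 7 3 8)(5 6) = [0, 10, 2, 8, 7, 6, 5, 3, 1, 9, 4]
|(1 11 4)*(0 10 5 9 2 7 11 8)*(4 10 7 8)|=|(0 7 11 10 5 9 2 8)(1 4)|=8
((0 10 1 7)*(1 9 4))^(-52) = (0 9 1)(4 7 10)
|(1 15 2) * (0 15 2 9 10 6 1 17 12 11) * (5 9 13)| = 12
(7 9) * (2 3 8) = (2 3 8)(7 9) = [0, 1, 3, 8, 4, 5, 6, 9, 2, 7]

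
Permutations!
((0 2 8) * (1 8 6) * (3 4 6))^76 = (0 8 1 6 4 3 2)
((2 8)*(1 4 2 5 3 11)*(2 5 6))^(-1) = ((1 4 5 3 11)(2 8 6))^(-1) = (1 11 3 5 4)(2 6 8)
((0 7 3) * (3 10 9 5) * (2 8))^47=(0 3 5 9 10 7)(2 8)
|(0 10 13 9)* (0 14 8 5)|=7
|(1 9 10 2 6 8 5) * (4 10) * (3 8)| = 9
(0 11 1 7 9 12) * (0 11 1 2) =(0 1 7 9 12 11 2) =[1, 7, 0, 3, 4, 5, 6, 9, 8, 12, 10, 2, 11]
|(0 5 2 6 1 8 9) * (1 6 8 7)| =10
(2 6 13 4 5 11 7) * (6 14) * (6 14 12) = (14)(2 12 6 13 4 5 11 7) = [0, 1, 12, 3, 5, 11, 13, 2, 8, 9, 10, 7, 6, 4, 14]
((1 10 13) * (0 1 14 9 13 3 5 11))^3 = (14)(0 3)(1 5)(10 11)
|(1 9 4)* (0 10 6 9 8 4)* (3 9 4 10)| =15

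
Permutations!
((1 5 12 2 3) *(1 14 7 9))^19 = (1 2 7 5 3 9 12 14)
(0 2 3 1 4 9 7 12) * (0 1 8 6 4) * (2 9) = (0 9 7 12 1)(2 3 8 6 4) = [9, 0, 3, 8, 2, 5, 4, 12, 6, 7, 10, 11, 1]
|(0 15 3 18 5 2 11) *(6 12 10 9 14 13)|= 42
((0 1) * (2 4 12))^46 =((0 1)(2 4 12))^46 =(2 4 12)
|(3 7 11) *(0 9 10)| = |(0 9 10)(3 7 11)| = 3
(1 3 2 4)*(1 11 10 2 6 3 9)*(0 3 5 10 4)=(0 3 6 5 10 2)(1 9)(4 11)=[3, 9, 0, 6, 11, 10, 5, 7, 8, 1, 2, 4]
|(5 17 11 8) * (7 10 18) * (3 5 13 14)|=21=|(3 5 17 11 8 13 14)(7 10 18)|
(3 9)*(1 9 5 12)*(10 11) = (1 9 3 5 12)(10 11) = [0, 9, 2, 5, 4, 12, 6, 7, 8, 3, 11, 10, 1]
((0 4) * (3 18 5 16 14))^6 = (3 18 5 16 14)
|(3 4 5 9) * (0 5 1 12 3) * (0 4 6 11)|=|(0 5 9 4 1 12 3 6 11)|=9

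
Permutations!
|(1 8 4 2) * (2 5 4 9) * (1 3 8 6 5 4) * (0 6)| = 4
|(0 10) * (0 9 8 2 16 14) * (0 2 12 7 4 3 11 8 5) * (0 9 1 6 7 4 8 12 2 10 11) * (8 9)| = |(0 11 12 4 3)(1 6 7 9 5 8 2 16 14 10)| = 10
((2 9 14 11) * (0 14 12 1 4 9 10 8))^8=(0 11 10)(2 8 14)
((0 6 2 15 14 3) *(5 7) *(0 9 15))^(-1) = (0 2 6)(3 14 15 9)(5 7) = ((0 6 2)(3 9 15 14)(5 7))^(-1)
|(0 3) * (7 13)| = |(0 3)(7 13)| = 2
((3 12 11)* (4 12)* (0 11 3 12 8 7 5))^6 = (0 7 4 12)(3 11 5 8)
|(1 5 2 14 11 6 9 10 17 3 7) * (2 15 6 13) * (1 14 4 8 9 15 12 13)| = 14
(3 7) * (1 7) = (1 7 3) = [0, 7, 2, 1, 4, 5, 6, 3]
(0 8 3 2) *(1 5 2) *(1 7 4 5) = [8, 1, 0, 7, 5, 2, 6, 4, 3] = (0 8 3 7 4 5 2)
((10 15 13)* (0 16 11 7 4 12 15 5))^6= (0 15 11 10 4)(5 12 16 13 7)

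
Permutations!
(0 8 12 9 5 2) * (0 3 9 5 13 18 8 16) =[16, 1, 3, 9, 4, 2, 6, 7, 12, 13, 10, 11, 5, 18, 14, 15, 0, 17, 8] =(0 16)(2 3 9 13 18 8 12 5)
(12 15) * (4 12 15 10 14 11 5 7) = (15)(4 12 10 14 11 5 7) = [0, 1, 2, 3, 12, 7, 6, 4, 8, 9, 14, 5, 10, 13, 11, 15]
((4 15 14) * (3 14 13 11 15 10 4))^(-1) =((3 14)(4 10)(11 15 13))^(-1) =(3 14)(4 10)(11 13 15)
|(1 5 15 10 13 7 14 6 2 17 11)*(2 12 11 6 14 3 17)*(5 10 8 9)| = 36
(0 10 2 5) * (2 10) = (10)(0 2 5) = [2, 1, 5, 3, 4, 0, 6, 7, 8, 9, 10]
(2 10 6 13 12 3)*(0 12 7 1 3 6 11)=(0 12 6 13 7 1 3 2 10 11)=[12, 3, 10, 2, 4, 5, 13, 1, 8, 9, 11, 0, 6, 7]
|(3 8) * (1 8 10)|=4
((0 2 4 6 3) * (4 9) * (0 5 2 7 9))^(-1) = ((0 7 9 4 6 3 5 2))^(-1) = (0 2 5 3 6 4 9 7)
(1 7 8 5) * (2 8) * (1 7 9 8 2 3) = [0, 9, 2, 1, 4, 7, 6, 3, 5, 8] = (1 9 8 5 7 3)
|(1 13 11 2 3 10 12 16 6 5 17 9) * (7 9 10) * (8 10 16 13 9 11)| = 4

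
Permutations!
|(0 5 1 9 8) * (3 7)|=10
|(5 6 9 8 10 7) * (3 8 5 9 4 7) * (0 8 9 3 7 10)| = |(0 8)(3 9 5 6 4 10 7)| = 14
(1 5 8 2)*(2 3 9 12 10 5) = (1 2)(3 9 12 10 5 8) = [0, 2, 1, 9, 4, 8, 6, 7, 3, 12, 5, 11, 10]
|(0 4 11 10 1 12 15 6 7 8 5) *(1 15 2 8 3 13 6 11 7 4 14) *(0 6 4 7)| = 12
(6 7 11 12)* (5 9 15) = (5 9 15)(6 7 11 12) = [0, 1, 2, 3, 4, 9, 7, 11, 8, 15, 10, 12, 6, 13, 14, 5]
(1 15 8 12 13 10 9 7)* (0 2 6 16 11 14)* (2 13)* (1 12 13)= (0 1 15 8 13 10 9 7 12 2 6 16 11 14)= [1, 15, 6, 3, 4, 5, 16, 12, 13, 7, 9, 14, 2, 10, 0, 8, 11]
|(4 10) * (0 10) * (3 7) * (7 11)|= 3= |(0 10 4)(3 11 7)|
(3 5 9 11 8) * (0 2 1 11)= [2, 11, 1, 5, 4, 9, 6, 7, 3, 0, 10, 8]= (0 2 1 11 8 3 5 9)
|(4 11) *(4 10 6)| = 4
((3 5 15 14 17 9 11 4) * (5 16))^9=((3 16 5 15 14 17 9 11 4))^9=(17)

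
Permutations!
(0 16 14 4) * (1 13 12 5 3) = (0 16 14 4)(1 13 12 5 3) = [16, 13, 2, 1, 0, 3, 6, 7, 8, 9, 10, 11, 5, 12, 4, 15, 14]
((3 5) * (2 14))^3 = ((2 14)(3 5))^3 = (2 14)(3 5)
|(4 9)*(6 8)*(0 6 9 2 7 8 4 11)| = 8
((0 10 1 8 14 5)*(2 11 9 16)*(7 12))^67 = ((0 10 1 8 14 5)(2 11 9 16)(7 12))^67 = (0 10 1 8 14 5)(2 16 9 11)(7 12)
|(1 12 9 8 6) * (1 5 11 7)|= |(1 12 9 8 6 5 11 7)|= 8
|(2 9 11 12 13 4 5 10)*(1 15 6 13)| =11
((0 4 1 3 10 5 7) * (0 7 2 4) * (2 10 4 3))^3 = (1 4 3 2)(5 10)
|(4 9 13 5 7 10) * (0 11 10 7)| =|(0 11 10 4 9 13 5)| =7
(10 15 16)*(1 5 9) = (1 5 9)(10 15 16) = [0, 5, 2, 3, 4, 9, 6, 7, 8, 1, 15, 11, 12, 13, 14, 16, 10]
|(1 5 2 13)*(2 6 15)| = |(1 5 6 15 2 13)| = 6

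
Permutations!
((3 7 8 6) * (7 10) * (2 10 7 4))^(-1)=((2 10 4)(3 7 8 6))^(-1)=(2 4 10)(3 6 8 7)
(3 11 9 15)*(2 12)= (2 12)(3 11 9 15)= [0, 1, 12, 11, 4, 5, 6, 7, 8, 15, 10, 9, 2, 13, 14, 3]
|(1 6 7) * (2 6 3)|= 5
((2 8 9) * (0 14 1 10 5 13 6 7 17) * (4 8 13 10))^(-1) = (0 17 7 6 13 2 9 8 4 1 14)(5 10)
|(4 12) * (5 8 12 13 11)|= 6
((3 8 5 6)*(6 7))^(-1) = (3 6 7 5 8) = ((3 8 5 7 6))^(-1)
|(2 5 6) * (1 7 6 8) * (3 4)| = |(1 7 6 2 5 8)(3 4)| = 6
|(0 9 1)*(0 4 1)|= 2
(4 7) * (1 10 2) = (1 10 2)(4 7) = [0, 10, 1, 3, 7, 5, 6, 4, 8, 9, 2]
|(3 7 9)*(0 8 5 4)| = |(0 8 5 4)(3 7 9)| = 12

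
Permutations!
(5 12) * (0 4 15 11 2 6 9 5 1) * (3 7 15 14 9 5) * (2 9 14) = (0 4 2 6 5 12 1)(3 7 15 11 9) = [4, 0, 6, 7, 2, 12, 5, 15, 8, 3, 10, 9, 1, 13, 14, 11]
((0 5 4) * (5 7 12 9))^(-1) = ((0 7 12 9 5 4))^(-1) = (0 4 5 9 12 7)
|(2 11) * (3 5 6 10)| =4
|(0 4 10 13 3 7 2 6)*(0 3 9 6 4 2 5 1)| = 11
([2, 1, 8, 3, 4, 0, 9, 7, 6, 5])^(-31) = [5, 1, 0, 3, 4, 9, 8, 7, 2, 6]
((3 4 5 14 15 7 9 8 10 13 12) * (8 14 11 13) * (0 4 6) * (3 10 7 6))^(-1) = (0 6 15 14 9 7 8 10 12 13 11 5 4)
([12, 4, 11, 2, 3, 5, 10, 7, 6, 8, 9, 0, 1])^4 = [3, 11, 1, 12, 0, 5, 6, 7, 8, 9, 10, 4, 2]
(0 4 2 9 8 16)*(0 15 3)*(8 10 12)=(0 4 2 9 10 12 8 16 15 3)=[4, 1, 9, 0, 2, 5, 6, 7, 16, 10, 12, 11, 8, 13, 14, 3, 15]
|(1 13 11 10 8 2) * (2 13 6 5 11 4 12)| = 10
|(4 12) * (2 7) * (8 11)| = 2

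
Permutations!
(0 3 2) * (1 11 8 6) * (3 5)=(0 5 3 2)(1 11 8 6)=[5, 11, 0, 2, 4, 3, 1, 7, 6, 9, 10, 8]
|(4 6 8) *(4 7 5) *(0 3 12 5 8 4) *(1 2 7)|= 4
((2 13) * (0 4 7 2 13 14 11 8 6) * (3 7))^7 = ((0 4 3 7 2 14 11 8 6))^7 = (0 8 14 7 4 6 11 2 3)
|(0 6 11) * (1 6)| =|(0 1 6 11)| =4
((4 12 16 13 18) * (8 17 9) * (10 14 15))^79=((4 12 16 13 18)(8 17 9)(10 14 15))^79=(4 18 13 16 12)(8 17 9)(10 14 15)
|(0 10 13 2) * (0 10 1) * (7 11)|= 6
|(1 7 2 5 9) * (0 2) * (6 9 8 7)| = 15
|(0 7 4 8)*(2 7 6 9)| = 7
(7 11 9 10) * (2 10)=(2 10 7 11 9)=[0, 1, 10, 3, 4, 5, 6, 11, 8, 2, 7, 9]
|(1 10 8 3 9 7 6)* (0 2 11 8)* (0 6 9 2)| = 12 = |(1 10 6)(2 11 8 3)(7 9)|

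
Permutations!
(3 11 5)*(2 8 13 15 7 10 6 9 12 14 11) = (2 8 13 15 7 10 6 9 12 14 11 5 3) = [0, 1, 8, 2, 4, 3, 9, 10, 13, 12, 6, 5, 14, 15, 11, 7]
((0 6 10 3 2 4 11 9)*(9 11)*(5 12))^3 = (0 3 9 10 4 6 2)(5 12)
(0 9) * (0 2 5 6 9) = (2 5 6 9) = [0, 1, 5, 3, 4, 6, 9, 7, 8, 2]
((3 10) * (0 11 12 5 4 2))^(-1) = ((0 11 12 5 4 2)(3 10))^(-1) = (0 2 4 5 12 11)(3 10)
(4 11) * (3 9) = (3 9)(4 11) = [0, 1, 2, 9, 11, 5, 6, 7, 8, 3, 10, 4]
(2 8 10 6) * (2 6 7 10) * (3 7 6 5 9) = (2 8)(3 7 10 6 5 9) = [0, 1, 8, 7, 4, 9, 5, 10, 2, 3, 6]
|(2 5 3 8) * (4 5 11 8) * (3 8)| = 6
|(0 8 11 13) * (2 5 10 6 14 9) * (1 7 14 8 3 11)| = 36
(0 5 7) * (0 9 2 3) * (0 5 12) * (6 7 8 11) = (0 12)(2 3 5 8 11 6 7 9) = [12, 1, 3, 5, 4, 8, 7, 9, 11, 2, 10, 6, 0]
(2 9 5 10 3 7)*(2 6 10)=(2 9 5)(3 7 6 10)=[0, 1, 9, 7, 4, 2, 10, 6, 8, 5, 3]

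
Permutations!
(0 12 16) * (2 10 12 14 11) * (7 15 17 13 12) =[14, 1, 10, 3, 4, 5, 6, 15, 8, 9, 7, 2, 16, 12, 11, 17, 0, 13] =(0 14 11 2 10 7 15 17 13 12 16)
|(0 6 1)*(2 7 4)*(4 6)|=|(0 4 2 7 6 1)|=6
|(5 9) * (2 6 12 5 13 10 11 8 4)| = 10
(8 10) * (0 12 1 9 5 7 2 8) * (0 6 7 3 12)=(1 9 5 3 12)(2 8 10 6 7)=[0, 9, 8, 12, 4, 3, 7, 2, 10, 5, 6, 11, 1]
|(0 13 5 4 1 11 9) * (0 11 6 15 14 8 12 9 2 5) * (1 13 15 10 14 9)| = 24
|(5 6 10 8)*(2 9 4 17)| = 4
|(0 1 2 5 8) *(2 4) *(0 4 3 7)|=4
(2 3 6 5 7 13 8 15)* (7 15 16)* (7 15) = (2 3 6 5 7 13 8 16 15) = [0, 1, 3, 6, 4, 7, 5, 13, 16, 9, 10, 11, 12, 8, 14, 2, 15]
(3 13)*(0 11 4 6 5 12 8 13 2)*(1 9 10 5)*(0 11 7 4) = (0 7 4 6 1 9 10 5 12 8 13 3 2 11) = [7, 9, 11, 2, 6, 12, 1, 4, 13, 10, 5, 0, 8, 3]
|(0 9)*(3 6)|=|(0 9)(3 6)|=2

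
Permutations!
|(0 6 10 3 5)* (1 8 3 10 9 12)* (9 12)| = |(0 6 12 1 8 3 5)| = 7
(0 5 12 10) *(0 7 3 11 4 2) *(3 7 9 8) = [5, 1, 0, 11, 2, 12, 6, 7, 3, 8, 9, 4, 10] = (0 5 12 10 9 8 3 11 4 2)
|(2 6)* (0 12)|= 2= |(0 12)(2 6)|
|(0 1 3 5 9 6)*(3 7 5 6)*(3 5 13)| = 6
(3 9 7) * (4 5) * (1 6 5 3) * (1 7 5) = (1 6)(3 9 5 4) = [0, 6, 2, 9, 3, 4, 1, 7, 8, 5]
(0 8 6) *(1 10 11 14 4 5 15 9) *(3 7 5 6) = (0 8 3 7 5 15 9 1 10 11 14 4 6) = [8, 10, 2, 7, 6, 15, 0, 5, 3, 1, 11, 14, 12, 13, 4, 9]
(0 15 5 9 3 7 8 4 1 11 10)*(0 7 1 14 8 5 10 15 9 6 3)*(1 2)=[9, 11, 1, 2, 14, 6, 3, 5, 4, 0, 7, 15, 12, 13, 8, 10]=(0 9)(1 11 15 10 7 5 6 3 2)(4 14 8)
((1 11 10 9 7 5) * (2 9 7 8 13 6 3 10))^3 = (1 9 6 7 11 8 3 5 2 13 10)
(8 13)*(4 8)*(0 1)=(0 1)(4 8 13)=[1, 0, 2, 3, 8, 5, 6, 7, 13, 9, 10, 11, 12, 4]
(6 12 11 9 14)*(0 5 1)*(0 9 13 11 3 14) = (0 5 1 9)(3 14 6 12)(11 13) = [5, 9, 2, 14, 4, 1, 12, 7, 8, 0, 10, 13, 3, 11, 6]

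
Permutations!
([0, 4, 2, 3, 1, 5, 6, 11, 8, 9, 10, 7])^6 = (11)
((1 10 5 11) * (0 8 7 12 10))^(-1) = (0 1 11 5 10 12 7 8)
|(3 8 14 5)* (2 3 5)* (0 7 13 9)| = 4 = |(0 7 13 9)(2 3 8 14)|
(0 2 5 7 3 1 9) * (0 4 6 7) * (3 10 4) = [2, 9, 5, 1, 6, 0, 7, 10, 8, 3, 4] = (0 2 5)(1 9 3)(4 6 7 10)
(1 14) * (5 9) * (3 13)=(1 14)(3 13)(5 9)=[0, 14, 2, 13, 4, 9, 6, 7, 8, 5, 10, 11, 12, 3, 1]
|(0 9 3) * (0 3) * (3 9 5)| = 4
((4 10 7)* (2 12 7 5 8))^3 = (2 4 8 7 5 12 10)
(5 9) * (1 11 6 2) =[0, 11, 1, 3, 4, 9, 2, 7, 8, 5, 10, 6] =(1 11 6 2)(5 9)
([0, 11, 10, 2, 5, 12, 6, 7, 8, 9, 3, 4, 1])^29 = (1 12 5 4 11)(2 3 10)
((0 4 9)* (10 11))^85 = ((0 4 9)(10 11))^85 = (0 4 9)(10 11)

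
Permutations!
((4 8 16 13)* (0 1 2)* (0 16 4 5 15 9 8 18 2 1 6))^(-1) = ((0 6)(2 16 13 5 15 9 8 4 18))^(-1) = (0 6)(2 18 4 8 9 15 5 13 16)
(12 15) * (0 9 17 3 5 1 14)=(0 9 17 3 5 1 14)(12 15)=[9, 14, 2, 5, 4, 1, 6, 7, 8, 17, 10, 11, 15, 13, 0, 12, 16, 3]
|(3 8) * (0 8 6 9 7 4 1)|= 8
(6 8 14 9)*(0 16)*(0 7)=[16, 1, 2, 3, 4, 5, 8, 0, 14, 6, 10, 11, 12, 13, 9, 15, 7]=(0 16 7)(6 8 14 9)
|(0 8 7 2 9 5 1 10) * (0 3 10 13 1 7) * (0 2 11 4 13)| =10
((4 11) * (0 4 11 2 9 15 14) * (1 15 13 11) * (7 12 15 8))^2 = (0 2 13 1 7 15)(4 9 11 8 12 14)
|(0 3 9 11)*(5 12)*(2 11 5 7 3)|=|(0 2 11)(3 9 5 12 7)|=15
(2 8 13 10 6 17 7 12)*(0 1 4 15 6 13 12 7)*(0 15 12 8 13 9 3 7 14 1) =(1 4 12 2 13 10 9 3 7 14)(6 17 15) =[0, 4, 13, 7, 12, 5, 17, 14, 8, 3, 9, 11, 2, 10, 1, 6, 16, 15]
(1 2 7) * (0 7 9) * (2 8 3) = (0 7 1 8 3 2 9) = [7, 8, 9, 2, 4, 5, 6, 1, 3, 0]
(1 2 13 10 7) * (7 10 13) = (13)(1 2 7) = [0, 2, 7, 3, 4, 5, 6, 1, 8, 9, 10, 11, 12, 13]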